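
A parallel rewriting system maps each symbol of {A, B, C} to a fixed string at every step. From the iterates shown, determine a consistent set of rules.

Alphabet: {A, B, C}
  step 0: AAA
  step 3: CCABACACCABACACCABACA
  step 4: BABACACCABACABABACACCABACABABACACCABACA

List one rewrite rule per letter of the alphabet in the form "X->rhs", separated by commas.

A->CA, B->C, C->BA

  step 3 ⇒ step 4: CCABACACCABACACCABACA ⇒ BA·BA·CA·C·CA·BA·CA·BA·BA·CA·C·CA·BA·CA·BA·BA·CA·C·CA·BA·CA
    A ↦ CA
    B ↦ C
    C ↦ BA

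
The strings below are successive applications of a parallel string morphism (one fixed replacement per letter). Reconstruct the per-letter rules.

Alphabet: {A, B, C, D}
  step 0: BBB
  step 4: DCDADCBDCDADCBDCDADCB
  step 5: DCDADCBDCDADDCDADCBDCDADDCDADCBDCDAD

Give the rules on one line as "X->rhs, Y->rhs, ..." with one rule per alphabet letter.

  step 4 ⇒ step 5: DCDADCBDCDADCBDCDADCB ⇒ DC·DA·DC·B·DC·DA·D·DC·DA·DC·B·DC·DA·D·DC·DA·DC·B·DC·DA·D
    A ↦ B
    B ↦ D
    C ↦ DA
    D ↦ DC

A->B, B->D, C->DA, D->DC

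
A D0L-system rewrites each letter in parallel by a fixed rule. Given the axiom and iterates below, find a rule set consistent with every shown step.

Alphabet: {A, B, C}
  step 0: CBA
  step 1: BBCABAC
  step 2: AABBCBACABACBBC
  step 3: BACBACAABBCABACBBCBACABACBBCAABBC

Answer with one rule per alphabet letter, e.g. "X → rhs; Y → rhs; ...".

  step 2 ⇒ step 3: AABBCBACABACBBC ⇒ BAC·BAC·A·A·BBC·A·BAC·BBC·BAC·A·BAC·BBC·A·A·BBC
    A ↦ BAC
    B ↦ A
    C ↦ BBC

A->BAC, B->A, C->BBC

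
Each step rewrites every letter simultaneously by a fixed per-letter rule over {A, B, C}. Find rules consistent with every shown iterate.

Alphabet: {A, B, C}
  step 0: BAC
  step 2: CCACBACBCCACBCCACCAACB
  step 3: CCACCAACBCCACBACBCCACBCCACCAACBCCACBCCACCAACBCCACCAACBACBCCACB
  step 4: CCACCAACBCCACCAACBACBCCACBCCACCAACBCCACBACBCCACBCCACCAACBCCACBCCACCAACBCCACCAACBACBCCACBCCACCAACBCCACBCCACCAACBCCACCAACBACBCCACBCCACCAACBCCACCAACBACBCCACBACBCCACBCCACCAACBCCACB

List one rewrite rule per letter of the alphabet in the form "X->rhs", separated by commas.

A->ACB, B->CB, C->CCA

  step 3 ⇒ step 4: CCACCAACBCCACBACBCCACBCCACCAACBCCACBCCACCAACBCCACCAACBACBCCACB ⇒ CCA·CCA·ACB·CCA·CCA·ACB·ACB·CCA·CB·CCA·CCA·ACB·CCA·CB·ACB·CCA·CB·CCA·CCA·ACB·CCA·CB·CCA·CCA·ACB·CCA·CCA·ACB·ACB·CCA·CB·CCA·CCA·ACB·CCA·CB·CCA·CCA·ACB·CCA·CCA·ACB·ACB·CCA·CB·CCA·CCA·ACB·CCA·CCA·ACB·ACB·CCA·CB·ACB·CCA·CB·CCA·CCA·ACB·CCA·CB
    A ↦ ACB
    B ↦ CB
    C ↦ CCA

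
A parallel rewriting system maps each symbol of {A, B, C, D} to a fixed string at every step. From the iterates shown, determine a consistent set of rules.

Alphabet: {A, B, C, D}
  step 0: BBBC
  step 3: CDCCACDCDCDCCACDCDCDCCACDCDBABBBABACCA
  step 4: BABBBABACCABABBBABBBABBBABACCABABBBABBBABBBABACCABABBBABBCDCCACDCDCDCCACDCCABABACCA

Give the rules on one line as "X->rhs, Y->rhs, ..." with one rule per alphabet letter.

A->CCA, B->CD, C->BA, D->BB

  step 3 ⇒ step 4: CDCCACDCDCDCCACDCDCDCCACDCDBABBBABACCA ⇒ BA·BB·BA·BA·CCA·BA·BB·BA·BB·BA·BB·BA·BA·CCA·BA·BB·BA·BB·BA·BB·BA·BA·CCA·BA·BB·BA·BB·CD·CCA·CD·CD·CD·CCA·CD·CCA·BA·BA·CCA
    A ↦ CCA
    B ↦ CD
    C ↦ BA
    D ↦ BB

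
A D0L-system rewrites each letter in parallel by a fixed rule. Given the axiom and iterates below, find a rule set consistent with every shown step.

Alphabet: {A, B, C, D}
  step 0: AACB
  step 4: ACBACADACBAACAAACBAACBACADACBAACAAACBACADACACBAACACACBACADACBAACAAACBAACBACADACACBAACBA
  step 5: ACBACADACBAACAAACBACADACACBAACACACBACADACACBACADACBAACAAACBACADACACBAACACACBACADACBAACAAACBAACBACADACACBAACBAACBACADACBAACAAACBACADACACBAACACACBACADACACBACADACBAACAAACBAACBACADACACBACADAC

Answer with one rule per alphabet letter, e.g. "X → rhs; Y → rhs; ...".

  step 4 ⇒ step 5: ACBACADACBAACAAACBAACBACADACBAACAAACBACADACACBAACACACBACADACBAACAAACBAACBACADACACBAACBA ⇒ AC·BA·CAD·AC·BA·AC·AA·AC·BA·CAD·AC·AC·BA·AC·AC·AC·BA·CAD·AC·AC·BA·CAD·AC·BA·AC·AA·AC·BA·CAD·AC·AC·BA·AC·AC·AC·BA·CAD·AC·BA·AC·AA·AC·BA·AC·BA·CAD·AC·AC·BA·AC·BA·AC·BA·CAD·AC·BA·AC·AA·AC·BA·CAD·AC·AC·BA·AC·AC·AC·BA·CAD·AC·AC·BA·CAD·AC·BA·AC·AA·AC·BA·AC·BA·CAD·AC·AC·BA·CAD·AC
    A ↦ AC
    B ↦ CAD
    C ↦ BA
    D ↦ AA

A->AC, B->CAD, C->BA, D->AA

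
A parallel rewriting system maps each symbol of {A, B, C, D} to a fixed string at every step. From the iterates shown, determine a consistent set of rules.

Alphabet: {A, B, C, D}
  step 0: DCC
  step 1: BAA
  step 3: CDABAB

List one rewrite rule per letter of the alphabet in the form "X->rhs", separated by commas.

  step 0 ⇒ step 1: DCC ⇒ B·A·A
    C ↦ A
    D ↦ B
    A ↦ CD  (constrained at step 1)
    B ↦ A  (constrained at step 1)

A->CD, B->A, C->A, D->B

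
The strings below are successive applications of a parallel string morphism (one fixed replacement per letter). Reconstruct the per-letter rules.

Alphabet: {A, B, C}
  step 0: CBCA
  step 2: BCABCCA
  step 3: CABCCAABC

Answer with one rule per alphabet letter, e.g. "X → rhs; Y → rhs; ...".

A->BC, B->C, C->A

  step 2 ⇒ step 3: BCABCCA ⇒ C·A·BC·C·A·A·BC
    A ↦ BC
    B ↦ C
    C ↦ A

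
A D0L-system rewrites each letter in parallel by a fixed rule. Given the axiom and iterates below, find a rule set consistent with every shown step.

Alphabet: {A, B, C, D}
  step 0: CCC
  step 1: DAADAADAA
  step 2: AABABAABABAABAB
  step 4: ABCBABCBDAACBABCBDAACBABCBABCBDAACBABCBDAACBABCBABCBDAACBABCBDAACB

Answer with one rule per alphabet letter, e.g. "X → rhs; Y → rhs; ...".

A->AB, B->CB, C->DAA, D->A

  step 1 ⇒ step 2: DAADAADAA ⇒ A·AB·AB·A·AB·AB·A·AB·AB
    A ↦ AB
    D ↦ A
    B ↦ CB  (constrained at step 2)
  step 0 ⇒ step 1: CCC ⇒ DAA·DAA·DAA
    C ↦ DAA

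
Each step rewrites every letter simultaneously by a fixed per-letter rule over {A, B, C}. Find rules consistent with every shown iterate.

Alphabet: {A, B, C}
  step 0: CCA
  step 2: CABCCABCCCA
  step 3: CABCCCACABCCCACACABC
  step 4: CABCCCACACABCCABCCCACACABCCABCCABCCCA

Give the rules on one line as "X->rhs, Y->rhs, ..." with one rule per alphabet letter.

A->BC, B->C, C->CA

  step 3 ⇒ step 4: CABCCCACABCCCACACABC ⇒ CA·BC·C·CA·CA·CA·BC·CA·BC·C·CA·CA·CA·BC·CA·BC·CA·BC·C·CA
    A ↦ BC
    B ↦ C
    C ↦ CA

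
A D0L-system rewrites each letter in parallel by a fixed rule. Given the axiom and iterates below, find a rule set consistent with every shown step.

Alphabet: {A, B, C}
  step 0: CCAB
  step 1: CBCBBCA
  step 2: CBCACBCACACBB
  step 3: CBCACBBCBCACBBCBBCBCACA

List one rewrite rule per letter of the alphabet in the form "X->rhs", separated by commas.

A->B, B->CA, C->CB

  step 2 ⇒ step 3: CBCACBCACACBB ⇒ CB·CA·CB·B·CB·CA·CB·B·CB·B·CB·CA·CA
    A ↦ B
    B ↦ CA
    C ↦ CB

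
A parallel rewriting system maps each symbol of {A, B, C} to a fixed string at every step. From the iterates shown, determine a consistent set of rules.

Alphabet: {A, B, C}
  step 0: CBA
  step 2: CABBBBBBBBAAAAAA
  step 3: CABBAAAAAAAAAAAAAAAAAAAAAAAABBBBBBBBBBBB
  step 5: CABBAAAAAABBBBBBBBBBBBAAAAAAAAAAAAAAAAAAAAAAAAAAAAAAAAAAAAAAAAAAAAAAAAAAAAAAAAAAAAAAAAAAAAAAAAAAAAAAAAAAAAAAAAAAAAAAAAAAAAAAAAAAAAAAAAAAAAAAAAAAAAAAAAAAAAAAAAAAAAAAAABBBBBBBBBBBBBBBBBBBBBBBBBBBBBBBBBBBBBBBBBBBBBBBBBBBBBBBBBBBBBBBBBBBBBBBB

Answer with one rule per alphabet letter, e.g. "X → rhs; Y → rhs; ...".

  step 2 ⇒ step 3: CABBBBBBBBAAAAAA ⇒ CA·BB·AAA·AAA·AAA·AAA·AAA·AAA·AAA·AAA·BB·BB·BB·BB·BB·BB
    A ↦ BB
    B ↦ AAA
    C ↦ CA

A->BB, B->AAA, C->CA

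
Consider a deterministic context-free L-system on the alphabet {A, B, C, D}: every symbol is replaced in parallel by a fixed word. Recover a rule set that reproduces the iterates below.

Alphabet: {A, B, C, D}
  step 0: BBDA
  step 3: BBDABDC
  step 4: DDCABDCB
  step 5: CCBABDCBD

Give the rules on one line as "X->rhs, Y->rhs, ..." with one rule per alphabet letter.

  step 4 ⇒ step 5: DDCABDCB ⇒ C·C·B·AB·D·C·B·D
    A ↦ AB
    B ↦ D
    C ↦ B
    D ↦ C

A->AB, B->D, C->B, D->C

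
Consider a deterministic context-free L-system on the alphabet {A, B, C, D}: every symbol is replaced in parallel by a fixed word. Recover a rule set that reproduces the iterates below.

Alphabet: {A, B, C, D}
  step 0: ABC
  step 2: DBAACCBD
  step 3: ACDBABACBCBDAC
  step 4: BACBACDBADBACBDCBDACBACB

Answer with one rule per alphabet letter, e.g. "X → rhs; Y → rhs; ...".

  step 3 ⇒ step 4: ACDBABACBCBDAC ⇒ BA·CB·AC·D·BA·D·BA·CB·D·CB·D·AC·BA·CB
    A ↦ BA
    B ↦ D
    C ↦ CB
    D ↦ AC

A->BA, B->D, C->CB, D->AC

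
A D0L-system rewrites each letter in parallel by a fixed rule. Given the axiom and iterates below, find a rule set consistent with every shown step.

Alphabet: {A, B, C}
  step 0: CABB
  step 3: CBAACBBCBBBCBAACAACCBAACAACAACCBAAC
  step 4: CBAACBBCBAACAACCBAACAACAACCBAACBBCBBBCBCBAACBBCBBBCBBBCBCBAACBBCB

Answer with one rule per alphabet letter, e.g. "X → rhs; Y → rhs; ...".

A->B, B->AAC, C->CB

  step 3 ⇒ step 4: CBAACBBCBBBCBAACAACCBAACAACAACCBAAC ⇒ CB·AAC·B·B·CB·AAC·AAC·CB·AAC·AAC·AAC·CB·AAC·B·B·CB·B·B·CB·CB·AAC·B·B·CB·B·B·CB·B·B·CB·CB·AAC·B·B·CB
    A ↦ B
    B ↦ AAC
    C ↦ CB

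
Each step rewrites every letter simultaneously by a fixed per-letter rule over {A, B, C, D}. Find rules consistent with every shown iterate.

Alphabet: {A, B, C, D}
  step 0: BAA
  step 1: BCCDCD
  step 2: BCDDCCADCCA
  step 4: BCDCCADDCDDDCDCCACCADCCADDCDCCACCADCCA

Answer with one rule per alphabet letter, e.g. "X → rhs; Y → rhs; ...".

A->CD, B->BC, C->D, D->CCA

  step 1 ⇒ step 2: BCCDCD ⇒ BC·D·D·CCA·D·CCA
    B ↦ BC
    C ↦ D
    D ↦ CCA
  step 0 ⇒ step 1: BAA ⇒ BC·CD·CD
    A ↦ CD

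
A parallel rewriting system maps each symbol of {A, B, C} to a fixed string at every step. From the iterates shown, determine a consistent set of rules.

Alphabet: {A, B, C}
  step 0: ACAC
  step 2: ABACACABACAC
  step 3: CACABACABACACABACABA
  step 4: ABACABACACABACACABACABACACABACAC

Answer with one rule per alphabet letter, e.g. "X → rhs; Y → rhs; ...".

A->C, B->A, C->ABA

  step 3 ⇒ step 4: CACABACABACACABACABA ⇒ ABA·C·ABA·C·A·C·ABA·C·A·C·ABA·C·ABA·C·A·C·ABA·C·A·C
    A ↦ C
    B ↦ A
    C ↦ ABA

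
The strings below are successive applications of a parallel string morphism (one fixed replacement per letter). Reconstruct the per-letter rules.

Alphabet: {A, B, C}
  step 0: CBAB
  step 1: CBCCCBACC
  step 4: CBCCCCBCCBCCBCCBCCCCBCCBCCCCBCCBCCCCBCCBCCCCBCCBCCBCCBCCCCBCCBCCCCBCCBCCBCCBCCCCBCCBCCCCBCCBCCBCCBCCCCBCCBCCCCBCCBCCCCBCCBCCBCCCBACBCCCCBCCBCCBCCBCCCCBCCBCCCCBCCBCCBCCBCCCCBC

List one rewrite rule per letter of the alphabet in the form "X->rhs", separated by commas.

A->BA, B->CC, C->CBC

  step 0 ⇒ step 1: CBAB ⇒ CBC·CC·BA·CC
    A ↦ BA
    B ↦ CC
    C ↦ CBC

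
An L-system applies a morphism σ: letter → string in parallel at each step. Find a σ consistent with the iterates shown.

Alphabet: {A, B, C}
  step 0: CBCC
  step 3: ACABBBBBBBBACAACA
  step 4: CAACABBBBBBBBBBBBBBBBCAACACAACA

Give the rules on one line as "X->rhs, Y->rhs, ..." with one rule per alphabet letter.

  step 3 ⇒ step 4: ACABBBBBBBBACAACA ⇒ CA·A·CA·BB·BB·BB·BB·BB·BB·BB·BB·CA·A·CA·CA·A·CA
    A ↦ CA
    B ↦ BB
    C ↦ A

A->CA, B->BB, C->A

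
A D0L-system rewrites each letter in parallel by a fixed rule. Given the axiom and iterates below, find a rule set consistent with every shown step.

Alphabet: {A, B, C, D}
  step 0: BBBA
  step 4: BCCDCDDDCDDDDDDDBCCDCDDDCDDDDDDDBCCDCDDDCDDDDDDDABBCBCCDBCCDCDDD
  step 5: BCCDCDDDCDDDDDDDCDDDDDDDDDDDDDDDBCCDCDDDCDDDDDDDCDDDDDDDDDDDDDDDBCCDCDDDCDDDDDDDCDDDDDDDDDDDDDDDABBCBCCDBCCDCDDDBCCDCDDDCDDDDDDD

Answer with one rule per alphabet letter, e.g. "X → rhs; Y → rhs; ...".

A->AB, B->BC, C->CD, D->DD

  step 4 ⇒ step 5: BCCDCDDDCDDDDDDDBCCDCDDDCDDDDDDDBCCDCDDDCDDDDDDDABBCBCCDBCCDCDDD ⇒ BC·CD·CD·DD·CD·DD·DD·DD·CD·DD·DD·DD·DD·DD·DD·DD·BC·CD·CD·DD·CD·DD·DD·DD·CD·DD·DD·DD·DD·DD·DD·DD·BC·CD·CD·DD·CD·DD·DD·DD·CD·DD·DD·DD·DD·DD·DD·DD·AB·BC·BC·CD·BC·CD·CD·DD·BC·CD·CD·DD·CD·DD·DD·DD
    A ↦ AB
    B ↦ BC
    C ↦ CD
    D ↦ DD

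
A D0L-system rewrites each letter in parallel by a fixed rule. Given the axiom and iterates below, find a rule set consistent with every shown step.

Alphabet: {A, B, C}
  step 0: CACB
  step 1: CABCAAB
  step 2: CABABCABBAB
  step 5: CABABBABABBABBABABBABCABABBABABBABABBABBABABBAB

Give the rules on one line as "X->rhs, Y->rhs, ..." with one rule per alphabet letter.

  step 1 ⇒ step 2: CABCAAB ⇒ CA·B·AB·CA·B·B·AB
    A ↦ B
    B ↦ AB
    C ↦ CA

A->B, B->AB, C->CA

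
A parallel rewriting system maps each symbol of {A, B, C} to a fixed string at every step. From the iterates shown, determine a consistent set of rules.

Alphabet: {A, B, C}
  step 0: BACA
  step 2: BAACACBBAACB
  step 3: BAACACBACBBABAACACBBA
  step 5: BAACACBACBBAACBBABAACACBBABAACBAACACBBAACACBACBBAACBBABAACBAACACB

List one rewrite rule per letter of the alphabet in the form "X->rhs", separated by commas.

A->AC, B->BA, C->B

  step 2 ⇒ step 3: BAACACBBAACB ⇒ BA·AC·AC·B·AC·B·BA·BA·AC·AC·B·BA
    A ↦ AC
    B ↦ BA
    C ↦ B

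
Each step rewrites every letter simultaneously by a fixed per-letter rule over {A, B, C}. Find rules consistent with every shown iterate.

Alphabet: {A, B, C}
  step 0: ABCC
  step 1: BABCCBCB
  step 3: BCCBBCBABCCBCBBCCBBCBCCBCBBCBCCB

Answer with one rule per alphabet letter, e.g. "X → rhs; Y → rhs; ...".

A->BA, B->BC, C->CB

  step 0 ⇒ step 1: ABCC ⇒ BA·BC·CB·CB
    A ↦ BA
    B ↦ BC
    C ↦ CB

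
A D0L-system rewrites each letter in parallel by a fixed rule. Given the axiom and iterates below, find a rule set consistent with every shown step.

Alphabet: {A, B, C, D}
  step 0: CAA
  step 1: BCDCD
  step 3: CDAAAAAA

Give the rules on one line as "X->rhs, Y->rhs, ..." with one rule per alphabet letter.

A->CD, B->A, C->B, D->BB

  step 0 ⇒ step 1: CAA ⇒ B·CD·CD
    A ↦ CD
    C ↦ B
    B ↦ A  (constrained at step 1)
    D ↦ BB  (constrained at step 1)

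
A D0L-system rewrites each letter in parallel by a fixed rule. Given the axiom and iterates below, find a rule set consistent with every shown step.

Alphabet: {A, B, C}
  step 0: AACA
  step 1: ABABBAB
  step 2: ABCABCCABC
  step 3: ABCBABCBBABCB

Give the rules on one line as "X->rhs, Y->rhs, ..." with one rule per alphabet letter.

  step 2 ⇒ step 3: ABCABCCABC ⇒ AB·C·B·AB·C·B·B·AB·C·B
    A ↦ AB
    B ↦ C
    C ↦ B

A->AB, B->C, C->B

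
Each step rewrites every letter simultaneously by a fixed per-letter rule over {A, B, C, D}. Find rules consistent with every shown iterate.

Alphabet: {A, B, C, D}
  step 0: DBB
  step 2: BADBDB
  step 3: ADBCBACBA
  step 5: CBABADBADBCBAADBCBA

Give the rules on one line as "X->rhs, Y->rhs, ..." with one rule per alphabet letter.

  step 2 ⇒ step 3: BADBDB ⇒ A·DB·CB·A·CB·A
    A ↦ DB
    B ↦ A
    D ↦ CB
    C ↦ B  (constrained at step 3)

A->DB, B->A, C->B, D->CB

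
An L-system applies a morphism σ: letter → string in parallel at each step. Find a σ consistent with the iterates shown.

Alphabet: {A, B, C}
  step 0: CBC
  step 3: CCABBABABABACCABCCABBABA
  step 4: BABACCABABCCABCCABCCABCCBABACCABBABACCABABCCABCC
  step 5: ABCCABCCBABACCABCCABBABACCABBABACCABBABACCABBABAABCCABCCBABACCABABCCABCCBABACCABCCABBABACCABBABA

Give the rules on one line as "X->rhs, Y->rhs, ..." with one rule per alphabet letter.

  step 4 ⇒ step 5: BABACCABABCCABCCABCCABCCBABACCABBABACCABABCCABCC ⇒ AB·CC·AB·CC·BA·BA·CC·AB·CC·AB·BA·BA·CC·AB·BA·BA·CC·AB·BA·BA·CC·AB·BA·BA·AB·CC·AB·CC·BA·BA·CC·AB·AB·CC·AB·CC·BA·BA·CC·AB·CC·AB·BA·BA·CC·AB·BA·BA
    A ↦ CC
    B ↦ AB
    C ↦ BA

A->CC, B->AB, C->BA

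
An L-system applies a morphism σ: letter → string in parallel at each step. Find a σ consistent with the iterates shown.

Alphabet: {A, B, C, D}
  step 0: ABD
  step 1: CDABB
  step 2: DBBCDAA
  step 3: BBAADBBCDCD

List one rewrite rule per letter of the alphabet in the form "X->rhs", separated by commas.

A->CD, B->A, C->D, D->BB

  step 2 ⇒ step 3: DBBCDAA ⇒ BB·A·A·D·BB·CD·CD
    A ↦ CD
    B ↦ A
    C ↦ D
    D ↦ BB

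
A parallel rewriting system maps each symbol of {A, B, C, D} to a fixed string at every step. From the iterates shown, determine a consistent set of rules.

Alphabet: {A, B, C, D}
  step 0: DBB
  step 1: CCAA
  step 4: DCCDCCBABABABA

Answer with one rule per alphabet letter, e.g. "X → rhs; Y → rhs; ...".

  step 0 ⇒ step 1: DBB ⇒ CC·A·A
    B ↦ A
    D ↦ CC
    A ↦ D  (constrained at step 1)
    C ↦ BA  (constrained at step 1)

A->D, B->A, C->BA, D->CC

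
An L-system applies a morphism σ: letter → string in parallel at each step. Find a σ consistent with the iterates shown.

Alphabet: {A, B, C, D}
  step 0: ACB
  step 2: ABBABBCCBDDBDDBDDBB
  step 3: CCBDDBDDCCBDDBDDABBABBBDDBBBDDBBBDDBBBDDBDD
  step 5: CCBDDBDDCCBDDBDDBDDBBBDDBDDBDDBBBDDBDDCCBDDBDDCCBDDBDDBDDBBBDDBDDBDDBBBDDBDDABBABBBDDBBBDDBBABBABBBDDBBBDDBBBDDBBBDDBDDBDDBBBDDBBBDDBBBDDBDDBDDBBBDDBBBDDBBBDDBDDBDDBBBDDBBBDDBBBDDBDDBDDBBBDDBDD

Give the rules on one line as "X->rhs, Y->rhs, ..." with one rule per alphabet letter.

  step 2 ⇒ step 3: ABBABBCCBDDBDDBDDBB ⇒ CC·BDD·BDD·CC·BDD·BDD·ABB·ABB·BDD·B·B·BDD·B·B·BDD·B·B·BDD·BDD
    A ↦ CC
    B ↦ BDD
    C ↦ ABB
    D ↦ B

A->CC, B->BDD, C->ABB, D->B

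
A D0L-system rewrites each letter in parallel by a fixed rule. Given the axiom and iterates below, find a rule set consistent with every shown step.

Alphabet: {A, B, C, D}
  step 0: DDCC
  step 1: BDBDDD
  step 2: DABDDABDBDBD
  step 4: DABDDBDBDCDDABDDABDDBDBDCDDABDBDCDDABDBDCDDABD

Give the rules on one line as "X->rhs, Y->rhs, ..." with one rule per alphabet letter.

  step 1 ⇒ step 2: BDBDDD ⇒ DA·BD·DA·BD·BD·BD
    B ↦ DA
    D ↦ BD
    A ↦ CD  (constrained at step 2)
  step 0 ⇒ step 1: DDCC ⇒ BD·BD·D·D
    C ↦ D

A->CD, B->DA, C->D, D->BD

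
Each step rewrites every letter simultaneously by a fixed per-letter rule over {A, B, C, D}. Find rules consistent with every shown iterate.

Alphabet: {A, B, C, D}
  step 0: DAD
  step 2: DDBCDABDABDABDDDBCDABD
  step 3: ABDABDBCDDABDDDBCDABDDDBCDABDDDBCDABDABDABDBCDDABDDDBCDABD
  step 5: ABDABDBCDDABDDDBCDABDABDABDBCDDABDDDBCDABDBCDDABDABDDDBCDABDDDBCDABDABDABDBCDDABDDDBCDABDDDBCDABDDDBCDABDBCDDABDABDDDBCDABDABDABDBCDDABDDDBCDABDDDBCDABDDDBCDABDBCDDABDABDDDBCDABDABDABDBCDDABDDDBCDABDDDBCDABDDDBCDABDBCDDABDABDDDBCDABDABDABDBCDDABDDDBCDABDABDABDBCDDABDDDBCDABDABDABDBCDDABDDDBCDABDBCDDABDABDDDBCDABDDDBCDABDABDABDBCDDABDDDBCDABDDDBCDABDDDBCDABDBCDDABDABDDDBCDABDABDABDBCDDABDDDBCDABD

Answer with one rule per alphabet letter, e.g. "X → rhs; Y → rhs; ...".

A->DD, B->BCD, C->D, D->ABD

  step 2 ⇒ step 3: DDBCDABDABDABDDDBCDABD ⇒ ABD·ABD·BCD·D·ABD·DD·BCD·ABD·DD·BCD·ABD·DD·BCD·ABD·ABD·ABD·BCD·D·ABD·DD·BCD·ABD
    A ↦ DD
    B ↦ BCD
    C ↦ D
    D ↦ ABD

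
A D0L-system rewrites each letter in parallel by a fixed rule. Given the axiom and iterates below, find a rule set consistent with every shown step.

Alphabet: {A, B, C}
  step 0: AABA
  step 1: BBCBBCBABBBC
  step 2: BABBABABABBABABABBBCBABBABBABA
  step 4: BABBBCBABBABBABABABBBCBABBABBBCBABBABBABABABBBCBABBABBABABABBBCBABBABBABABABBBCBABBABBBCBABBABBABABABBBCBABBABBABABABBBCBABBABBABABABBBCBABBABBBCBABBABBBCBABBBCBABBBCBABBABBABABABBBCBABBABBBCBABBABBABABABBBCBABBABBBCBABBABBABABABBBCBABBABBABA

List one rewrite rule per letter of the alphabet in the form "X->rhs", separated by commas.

A->BBC, B->BAB, C->A

  step 1 ⇒ step 2: BBCBBCBABBBC ⇒ BAB·BAB·A·BAB·BAB·A·BAB·BBC·BAB·BAB·BAB·A
    A ↦ BBC
    B ↦ BAB
    C ↦ A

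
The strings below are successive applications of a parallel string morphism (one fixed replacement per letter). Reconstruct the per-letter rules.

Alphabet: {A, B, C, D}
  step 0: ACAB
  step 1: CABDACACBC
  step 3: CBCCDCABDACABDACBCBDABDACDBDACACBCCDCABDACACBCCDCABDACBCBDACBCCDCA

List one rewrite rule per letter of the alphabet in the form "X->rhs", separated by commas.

A->CA, B->CBC, C->BDA, D->CD

  step 0 ⇒ step 1: ACAB ⇒ CA·BDA·CA·CBC
    A ↦ CA
    B ↦ CBC
    C ↦ BDA
    D ↦ CD  (constrained at step 1)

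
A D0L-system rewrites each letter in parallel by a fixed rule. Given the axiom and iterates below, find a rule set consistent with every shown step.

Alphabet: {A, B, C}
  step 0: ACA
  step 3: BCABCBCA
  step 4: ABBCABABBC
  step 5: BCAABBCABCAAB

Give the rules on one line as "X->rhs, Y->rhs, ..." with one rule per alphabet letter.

A->BC, B->A, C->B

  step 4 ⇒ step 5: ABBCABABBC ⇒ BC·A·A·B·BC·A·BC·A·A·B
    A ↦ BC
    B ↦ A
    C ↦ B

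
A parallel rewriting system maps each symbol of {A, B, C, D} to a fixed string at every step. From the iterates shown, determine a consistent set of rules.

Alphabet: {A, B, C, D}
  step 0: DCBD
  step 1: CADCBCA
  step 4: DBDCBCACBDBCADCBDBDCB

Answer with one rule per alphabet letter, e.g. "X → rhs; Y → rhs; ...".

  step 0 ⇒ step 1: DCBD ⇒ CA·D·CB·CA
    B ↦ CB
    C ↦ D
    D ↦ CA
    A ↦ B  (constrained at step 1)

A->B, B->CB, C->D, D->CA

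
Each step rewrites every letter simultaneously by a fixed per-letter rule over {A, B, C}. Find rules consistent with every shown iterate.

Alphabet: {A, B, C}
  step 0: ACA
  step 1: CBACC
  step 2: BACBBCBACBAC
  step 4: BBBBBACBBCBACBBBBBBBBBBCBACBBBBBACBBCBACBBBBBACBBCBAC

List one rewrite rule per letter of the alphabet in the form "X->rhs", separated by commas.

  step 1 ⇒ step 2: CBACC ⇒ BAC·BB·C·BAC·BAC
    A ↦ C
    B ↦ BB
    C ↦ BAC

A->C, B->BB, C->BAC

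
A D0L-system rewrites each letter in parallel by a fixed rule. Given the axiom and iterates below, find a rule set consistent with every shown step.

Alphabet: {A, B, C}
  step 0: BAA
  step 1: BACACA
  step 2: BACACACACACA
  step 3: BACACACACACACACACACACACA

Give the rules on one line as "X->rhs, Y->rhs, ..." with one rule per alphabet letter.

A->CA, B->BA, C->CA

  step 2 ⇒ step 3: BACACACACACA ⇒ BA·CA·CA·CA·CA·CA·CA·CA·CA·CA·CA·CA
    A ↦ CA
    B ↦ BA
    C ↦ CA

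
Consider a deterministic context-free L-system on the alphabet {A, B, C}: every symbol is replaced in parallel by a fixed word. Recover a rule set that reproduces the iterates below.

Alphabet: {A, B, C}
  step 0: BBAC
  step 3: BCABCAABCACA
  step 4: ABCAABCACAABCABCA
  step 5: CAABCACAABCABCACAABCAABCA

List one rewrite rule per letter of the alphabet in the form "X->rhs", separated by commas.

A->CA, B->A, C->B

  step 4 ⇒ step 5: ABCAABCACAABCABCA ⇒ CA·A·B·CA·CA·A·B·CA·B·CA·CA·A·B·CA·A·B·CA
    A ↦ CA
    B ↦ A
    C ↦ B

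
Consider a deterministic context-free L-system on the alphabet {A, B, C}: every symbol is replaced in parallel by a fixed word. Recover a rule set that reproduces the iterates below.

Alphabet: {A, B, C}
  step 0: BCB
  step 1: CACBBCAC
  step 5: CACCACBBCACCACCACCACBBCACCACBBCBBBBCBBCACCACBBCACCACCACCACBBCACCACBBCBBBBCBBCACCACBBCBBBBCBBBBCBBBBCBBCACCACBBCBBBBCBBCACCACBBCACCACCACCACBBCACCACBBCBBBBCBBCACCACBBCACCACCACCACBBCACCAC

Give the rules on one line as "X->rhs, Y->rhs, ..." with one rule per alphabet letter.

  step 0 ⇒ step 1: BCB ⇒ CAC·BB·CAC
    B ↦ CAC
    C ↦ BB
    A ↦ C  (constrained at step 1)

A->C, B->CAC, C->BB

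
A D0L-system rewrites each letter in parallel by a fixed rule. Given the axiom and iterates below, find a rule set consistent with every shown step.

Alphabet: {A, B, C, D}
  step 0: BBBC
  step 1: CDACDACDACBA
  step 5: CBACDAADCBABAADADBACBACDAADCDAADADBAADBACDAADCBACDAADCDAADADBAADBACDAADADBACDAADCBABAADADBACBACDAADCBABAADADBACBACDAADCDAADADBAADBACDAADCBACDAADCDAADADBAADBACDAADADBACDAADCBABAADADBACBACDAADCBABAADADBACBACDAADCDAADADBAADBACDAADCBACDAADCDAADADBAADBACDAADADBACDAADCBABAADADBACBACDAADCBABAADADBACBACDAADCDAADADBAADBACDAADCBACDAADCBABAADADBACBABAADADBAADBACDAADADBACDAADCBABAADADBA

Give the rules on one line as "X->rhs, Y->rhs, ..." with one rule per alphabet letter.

A->AD, B->CDA, C->CBA, D->BA

  step 0 ⇒ step 1: BBBC ⇒ CDA·CDA·CDA·CBA
    B ↦ CDA
    C ↦ CBA
    A ↦ AD  (constrained at step 1)
    D ↦ BA  (constrained at step 1)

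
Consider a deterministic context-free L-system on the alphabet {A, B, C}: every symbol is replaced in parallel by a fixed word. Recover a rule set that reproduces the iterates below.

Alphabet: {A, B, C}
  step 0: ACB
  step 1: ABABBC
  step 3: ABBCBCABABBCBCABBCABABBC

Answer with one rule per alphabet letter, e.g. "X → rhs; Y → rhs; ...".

  step 0 ⇒ step 1: ACB ⇒ AB·AB·BC
    A ↦ AB
    B ↦ BC
    C ↦ AB

A->AB, B->BC, C->AB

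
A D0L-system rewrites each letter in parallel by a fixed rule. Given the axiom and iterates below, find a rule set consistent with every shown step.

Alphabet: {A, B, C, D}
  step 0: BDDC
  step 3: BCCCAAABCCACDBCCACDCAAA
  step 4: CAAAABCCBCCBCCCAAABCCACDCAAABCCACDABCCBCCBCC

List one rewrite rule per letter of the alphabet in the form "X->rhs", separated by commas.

  step 3 ⇒ step 4: BCCCAAABCCACDBCCACDCAAA ⇒ CA·A·A·A·BCC·BCC·BCC·CA·A·A·BCC·A·CD·CA·A·A·BCC·A·CD·A·BCC·BCC·BCC
    A ↦ BCC
    B ↦ CA
    C ↦ A
    D ↦ CD

A->BCC, B->CA, C->A, D->CD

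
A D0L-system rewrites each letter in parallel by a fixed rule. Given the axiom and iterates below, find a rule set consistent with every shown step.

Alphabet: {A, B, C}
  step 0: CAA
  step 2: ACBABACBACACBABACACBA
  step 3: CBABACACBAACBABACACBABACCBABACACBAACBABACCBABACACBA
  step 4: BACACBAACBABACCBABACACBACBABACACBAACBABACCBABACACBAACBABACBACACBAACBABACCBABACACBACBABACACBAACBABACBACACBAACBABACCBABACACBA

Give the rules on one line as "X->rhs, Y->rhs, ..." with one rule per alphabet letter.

A->CBA, B->A, C->BAC

  step 3 ⇒ step 4: CBABACACBAACBABACACBABACCBABACACBAACBABACCBABACACBA ⇒ BAC·A·CBA·A·CBA·BAC·CBA·BAC·A·CBA·CBA·BAC·A·CBA·A·CBA·BAC·CBA·BAC·A·CBA·A·CBA·BAC·BAC·A·CBA·A·CBA·BAC·CBA·BAC·A·CBA·CBA·BAC·A·CBA·A·CBA·BAC·BAC·A·CBA·A·CBA·BAC·CBA·BAC·A·CBA
    A ↦ CBA
    B ↦ A
    C ↦ BAC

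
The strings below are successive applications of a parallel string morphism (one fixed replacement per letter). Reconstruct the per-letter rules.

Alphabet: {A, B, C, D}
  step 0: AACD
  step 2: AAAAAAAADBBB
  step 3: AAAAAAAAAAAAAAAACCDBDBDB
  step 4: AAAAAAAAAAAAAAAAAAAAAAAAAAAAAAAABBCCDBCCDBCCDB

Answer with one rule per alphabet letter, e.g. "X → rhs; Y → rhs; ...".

  step 3 ⇒ step 4: AAAAAAAAAAAAAAAACCDBDBDB ⇒ AA·AA·AA·AA·AA·AA·AA·AA·AA·AA·AA·AA·AA·AA·AA·AA·B·B·CC·DB·CC·DB·CC·DB
    A ↦ AA
    B ↦ DB
    C ↦ B
    D ↦ CC

A->AA, B->DB, C->B, D->CC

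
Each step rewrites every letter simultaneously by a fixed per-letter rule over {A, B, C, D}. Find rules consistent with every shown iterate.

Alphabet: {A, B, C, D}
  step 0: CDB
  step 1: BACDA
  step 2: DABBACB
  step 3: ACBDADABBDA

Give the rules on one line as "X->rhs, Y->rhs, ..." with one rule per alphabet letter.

  step 2 ⇒ step 3: DABBACB ⇒ AC·B·DA·DA·B·B·DA
    A ↦ B
    B ↦ DA
    C ↦ B
    D ↦ AC

A->B, B->DA, C->B, D->AC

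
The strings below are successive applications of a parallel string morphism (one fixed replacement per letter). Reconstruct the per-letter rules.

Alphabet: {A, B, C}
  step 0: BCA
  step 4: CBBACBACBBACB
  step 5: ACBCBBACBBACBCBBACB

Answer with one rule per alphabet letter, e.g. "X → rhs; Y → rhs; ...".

  step 4 ⇒ step 5: CBBACBACBBACB ⇒ A·CB·CB·B·A·CB·B·A·CB·CB·B·A·CB
    A ↦ B
    B ↦ CB
    C ↦ A

A->B, B->CB, C->A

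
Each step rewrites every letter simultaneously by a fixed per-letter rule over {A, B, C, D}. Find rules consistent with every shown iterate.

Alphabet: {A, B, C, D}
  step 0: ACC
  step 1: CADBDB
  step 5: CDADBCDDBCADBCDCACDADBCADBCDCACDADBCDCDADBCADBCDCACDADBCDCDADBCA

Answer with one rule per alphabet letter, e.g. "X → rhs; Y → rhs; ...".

  step 0 ⇒ step 1: ACC ⇒ CA·DB·DB
    A ↦ CA
    C ↦ DB
    B ↦ A  (constrained at step 1)
    D ↦ CD  (constrained at step 1)

A->CA, B->A, C->DB, D->CD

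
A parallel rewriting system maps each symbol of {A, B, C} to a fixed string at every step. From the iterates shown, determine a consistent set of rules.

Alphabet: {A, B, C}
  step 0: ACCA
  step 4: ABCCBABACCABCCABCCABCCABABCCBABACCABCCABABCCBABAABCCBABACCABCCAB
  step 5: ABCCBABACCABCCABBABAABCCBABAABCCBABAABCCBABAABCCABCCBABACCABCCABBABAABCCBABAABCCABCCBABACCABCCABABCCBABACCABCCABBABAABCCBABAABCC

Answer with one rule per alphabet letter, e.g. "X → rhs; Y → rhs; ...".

A->AB, B->CC, C->BA

  step 4 ⇒ step 5: ABCCBABACCABCCABCCABCCABABCCBABACCABCCABABCCBABAABCCBABACCABCCAB ⇒ AB·CC·BA·BA·CC·AB·CC·AB·BA·BA·AB·CC·BA·BA·AB·CC·BA·BA·AB·CC·BA·BA·AB·CC·AB·CC·BA·BA·CC·AB·CC·AB·BA·BA·AB·CC·BA·BA·AB·CC·AB·CC·BA·BA·CC·AB·CC·AB·AB·CC·BA·BA·CC·AB·CC·AB·BA·BA·AB·CC·BA·BA·AB·CC
    A ↦ AB
    B ↦ CC
    C ↦ BA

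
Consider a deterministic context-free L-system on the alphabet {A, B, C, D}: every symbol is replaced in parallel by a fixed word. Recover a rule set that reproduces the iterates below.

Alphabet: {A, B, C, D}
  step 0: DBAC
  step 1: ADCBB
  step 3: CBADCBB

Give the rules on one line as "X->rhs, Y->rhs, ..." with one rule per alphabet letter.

  step 0 ⇒ step 1: DBAC ⇒ AD·C·B·B
    A ↦ B
    B ↦ C
    C ↦ B
    D ↦ AD

A->B, B->C, C->B, D->AD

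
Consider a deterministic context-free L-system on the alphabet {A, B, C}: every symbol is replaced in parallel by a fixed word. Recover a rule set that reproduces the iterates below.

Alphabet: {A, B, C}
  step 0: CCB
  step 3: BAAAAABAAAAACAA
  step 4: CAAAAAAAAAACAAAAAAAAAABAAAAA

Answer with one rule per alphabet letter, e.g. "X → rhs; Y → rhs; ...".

  step 3 ⇒ step 4: BAAAAABAAAAACAA ⇒ C·AA·AA·AA·AA·AA·C·AA·AA·AA·AA·AA·BA·AA·AA
    A ↦ AA
    B ↦ C
    C ↦ BA

A->AA, B->C, C->BA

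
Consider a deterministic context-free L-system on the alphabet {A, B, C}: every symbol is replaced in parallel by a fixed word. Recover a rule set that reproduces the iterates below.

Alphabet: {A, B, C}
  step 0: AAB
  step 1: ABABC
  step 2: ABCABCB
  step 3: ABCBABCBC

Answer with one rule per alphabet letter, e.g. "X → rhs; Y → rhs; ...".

  step 2 ⇒ step 3: ABCABCB ⇒ AB·C·B·AB·C·B·C
    A ↦ AB
    B ↦ C
    C ↦ B

A->AB, B->C, C->B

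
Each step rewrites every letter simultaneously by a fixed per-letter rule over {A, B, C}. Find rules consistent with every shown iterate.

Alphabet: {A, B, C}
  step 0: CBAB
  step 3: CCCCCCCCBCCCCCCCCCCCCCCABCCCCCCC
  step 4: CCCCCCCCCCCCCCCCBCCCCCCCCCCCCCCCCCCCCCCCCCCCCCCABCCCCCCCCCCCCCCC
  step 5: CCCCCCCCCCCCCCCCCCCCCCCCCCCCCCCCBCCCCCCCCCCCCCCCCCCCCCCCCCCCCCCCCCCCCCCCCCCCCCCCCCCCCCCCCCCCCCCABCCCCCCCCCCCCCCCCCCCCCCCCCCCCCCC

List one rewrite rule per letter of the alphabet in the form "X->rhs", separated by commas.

A->CA, B->BC, C->CC

  step 4 ⇒ step 5: CCCCCCCCCCCCCCCCBCCCCCCCCCCCCCCCCCCCCCCCCCCCCCCABCCCCCCCCCCCCCCC ⇒ CC·CC·CC·CC·CC·CC·CC·CC·CC·CC·CC·CC·CC·CC·CC·CC·BC·CC·CC·CC·CC·CC·CC·CC·CC·CC·CC·CC·CC·CC·CC·CC·CC·CC·CC·CC·CC·CC·CC·CC·CC·CC·CC·CC·CC·CC·CC·CA·BC·CC·CC·CC·CC·CC·CC·CC·CC·CC·CC·CC·CC·CC·CC·CC
    A ↦ CA
    B ↦ BC
    C ↦ CC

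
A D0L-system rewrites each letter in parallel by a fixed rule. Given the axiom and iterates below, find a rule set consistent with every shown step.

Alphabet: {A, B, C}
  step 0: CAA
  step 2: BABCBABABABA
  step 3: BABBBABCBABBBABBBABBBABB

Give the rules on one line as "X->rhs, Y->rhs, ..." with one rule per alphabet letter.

  step 2 ⇒ step 3: BABCBABABABA ⇒ BA·BB·BA·BC·BA·BB·BA·BB·BA·BB·BA·BB
    A ↦ BB
    B ↦ BA
    C ↦ BC

A->BB, B->BA, C->BC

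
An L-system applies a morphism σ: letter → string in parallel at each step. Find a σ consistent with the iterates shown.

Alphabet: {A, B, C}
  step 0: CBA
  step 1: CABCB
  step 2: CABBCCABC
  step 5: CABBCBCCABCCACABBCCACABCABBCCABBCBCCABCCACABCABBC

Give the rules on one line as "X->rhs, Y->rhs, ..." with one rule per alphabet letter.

A->B, B->BC, C->CA

  step 1 ⇒ step 2: CABCB ⇒ CA·B·BC·CA·BC
    A ↦ B
    B ↦ BC
    C ↦ CA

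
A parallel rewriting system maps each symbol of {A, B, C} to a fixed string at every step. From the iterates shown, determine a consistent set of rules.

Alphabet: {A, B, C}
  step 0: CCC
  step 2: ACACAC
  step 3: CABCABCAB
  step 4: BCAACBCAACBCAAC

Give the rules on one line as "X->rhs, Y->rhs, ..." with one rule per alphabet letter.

  step 3 ⇒ step 4: CABCABCAB ⇒ B·CA·AC·B·CA·AC·B·CA·AC
    A ↦ CA
    B ↦ AC
    C ↦ B

A->CA, B->AC, C->B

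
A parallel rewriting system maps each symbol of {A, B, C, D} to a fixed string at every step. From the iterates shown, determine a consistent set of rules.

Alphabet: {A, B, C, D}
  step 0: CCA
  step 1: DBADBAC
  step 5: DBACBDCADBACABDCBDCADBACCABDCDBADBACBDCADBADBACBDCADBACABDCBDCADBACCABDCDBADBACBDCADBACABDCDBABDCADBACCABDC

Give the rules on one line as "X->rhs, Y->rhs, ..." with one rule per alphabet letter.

  step 0 ⇒ step 1: CCA ⇒ DBA·DBA·C
    A ↦ C
    C ↦ DBA
    B ↦ BD  (constrained at step 1)
    D ↦ CA  (constrained at step 1)

A->C, B->BD, C->DBA, D->CA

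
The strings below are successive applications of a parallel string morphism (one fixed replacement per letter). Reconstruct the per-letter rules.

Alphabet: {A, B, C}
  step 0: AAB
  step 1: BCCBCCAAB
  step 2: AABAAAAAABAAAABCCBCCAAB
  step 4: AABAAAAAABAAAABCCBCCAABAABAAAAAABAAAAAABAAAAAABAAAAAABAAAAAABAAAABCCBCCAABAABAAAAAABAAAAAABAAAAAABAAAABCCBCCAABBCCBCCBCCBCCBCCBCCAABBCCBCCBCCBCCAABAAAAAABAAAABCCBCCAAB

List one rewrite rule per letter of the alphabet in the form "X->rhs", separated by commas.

A->BCC, B->AAB, C->AA

  step 1 ⇒ step 2: BCCBCCAAB ⇒ AAB·AA·AA·AAB·AA·AA·BCC·BCC·AAB
    A ↦ BCC
    B ↦ AAB
    C ↦ AA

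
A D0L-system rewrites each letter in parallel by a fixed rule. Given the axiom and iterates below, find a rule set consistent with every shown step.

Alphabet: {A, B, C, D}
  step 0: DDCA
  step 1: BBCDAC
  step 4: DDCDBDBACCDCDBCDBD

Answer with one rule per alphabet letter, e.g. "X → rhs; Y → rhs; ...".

A->AC, B->D, C->CD, D->B

  step 0 ⇒ step 1: DDCA ⇒ B·B·CD·AC
    A ↦ AC
    C ↦ CD
    D ↦ B
    B ↦ D  (constrained at step 1)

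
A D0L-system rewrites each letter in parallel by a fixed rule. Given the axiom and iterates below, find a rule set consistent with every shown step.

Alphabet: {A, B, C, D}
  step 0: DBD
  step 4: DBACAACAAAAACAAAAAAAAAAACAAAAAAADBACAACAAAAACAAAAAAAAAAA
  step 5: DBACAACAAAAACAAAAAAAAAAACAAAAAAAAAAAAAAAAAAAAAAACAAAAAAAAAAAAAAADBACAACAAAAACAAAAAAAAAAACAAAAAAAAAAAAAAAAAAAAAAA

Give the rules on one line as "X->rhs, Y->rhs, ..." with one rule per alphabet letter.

  step 4 ⇒ step 5: DBACAACAAAAACAAAAAAAAAAACAAAAAAADBACAACAAAAACAAAAAAAAAAA ⇒ DBA·C·AA·CA·AA·AA·CA·AA·AA·AA·AA·AA·CA·AA·AA·AA·AA·AA·AA·AA·AA·AA·AA·AA·CA·AA·AA·AA·AA·AA·AA·AA·DBA·C·AA·CA·AA·AA·CA·AA·AA·AA·AA·AA·CA·AA·AA·AA·AA·AA·AA·AA·AA·AA·AA·AA
    A ↦ AA
    B ↦ C
    C ↦ CA
    D ↦ DBA

A->AA, B->C, C->CA, D->DBA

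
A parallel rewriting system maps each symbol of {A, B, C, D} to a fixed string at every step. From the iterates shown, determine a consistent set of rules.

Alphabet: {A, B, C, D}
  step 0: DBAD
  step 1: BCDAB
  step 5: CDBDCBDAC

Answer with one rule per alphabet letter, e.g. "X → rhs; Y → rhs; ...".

  step 0 ⇒ step 1: DBAD ⇒ B·C·DA·B
    A ↦ DA
    B ↦ C
    D ↦ B
    C ↦ D  (constrained at step 1)

A->DA, B->C, C->D, D->B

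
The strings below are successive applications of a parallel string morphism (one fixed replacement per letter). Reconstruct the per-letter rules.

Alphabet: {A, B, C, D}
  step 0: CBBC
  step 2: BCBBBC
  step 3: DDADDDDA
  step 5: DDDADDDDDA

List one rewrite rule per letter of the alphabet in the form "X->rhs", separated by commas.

A->C, B->D, C->DA, D->B

  step 2 ⇒ step 3: BCBBBC ⇒ D·DA·D·D·D·DA
    B ↦ D
    C ↦ DA
    A ↦ C  (constrained at step 3)
    D ↦ B  (constrained at step 3)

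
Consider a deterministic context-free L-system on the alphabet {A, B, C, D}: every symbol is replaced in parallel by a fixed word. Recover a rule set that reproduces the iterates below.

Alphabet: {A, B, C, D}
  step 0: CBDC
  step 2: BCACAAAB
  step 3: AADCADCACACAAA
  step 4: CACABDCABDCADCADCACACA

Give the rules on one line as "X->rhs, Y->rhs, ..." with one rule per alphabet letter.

A->CA, B->AA, C->D, D->B

  step 3 ⇒ step 4: AADCADCACACAAA ⇒ CA·CA·B·D·CA·B·D·CA·D·CA·D·CA·CA·CA
    A ↦ CA
    C ↦ D
    D ↦ B
  step 2 ⇒ step 3: BCACAAAB ⇒ AA·D·CA·D·CA·CA·CA·AA
    B ↦ AA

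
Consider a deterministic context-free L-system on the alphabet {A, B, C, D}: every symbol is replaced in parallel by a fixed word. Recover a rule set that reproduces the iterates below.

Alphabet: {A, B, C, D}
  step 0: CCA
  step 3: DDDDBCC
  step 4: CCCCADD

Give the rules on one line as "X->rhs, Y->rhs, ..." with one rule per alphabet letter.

  step 3 ⇒ step 4: DDDDBCC ⇒ C·C·C·C·A·D·D
    B ↦ A
    C ↦ D
    D ↦ C
    A ↦ DBC  (constrained at step 0)

A->DBC, B->A, C->D, D->C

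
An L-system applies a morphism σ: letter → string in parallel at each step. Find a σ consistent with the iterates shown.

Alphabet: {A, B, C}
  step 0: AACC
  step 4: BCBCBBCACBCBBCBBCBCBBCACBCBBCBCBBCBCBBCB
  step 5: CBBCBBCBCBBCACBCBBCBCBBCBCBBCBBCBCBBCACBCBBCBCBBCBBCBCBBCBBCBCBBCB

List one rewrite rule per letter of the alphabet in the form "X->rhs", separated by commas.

  step 4 ⇒ step 5: BCBCBBCACBCBBCBBCBCBBCACBCBBCBCBBCBCBBCB ⇒ CB·B·CB·B·CB·CB·B·CAC·B·CB·B·CB·CB·B·CB·CB·B·CB·B·CB·CB·B·CAC·B·CB·B·CB·CB·B·CB·B·CB·CB·B·CB·B·CB·CB·B·CB
    A ↦ CAC
    B ↦ CB
    C ↦ B

A->CAC, B->CB, C->B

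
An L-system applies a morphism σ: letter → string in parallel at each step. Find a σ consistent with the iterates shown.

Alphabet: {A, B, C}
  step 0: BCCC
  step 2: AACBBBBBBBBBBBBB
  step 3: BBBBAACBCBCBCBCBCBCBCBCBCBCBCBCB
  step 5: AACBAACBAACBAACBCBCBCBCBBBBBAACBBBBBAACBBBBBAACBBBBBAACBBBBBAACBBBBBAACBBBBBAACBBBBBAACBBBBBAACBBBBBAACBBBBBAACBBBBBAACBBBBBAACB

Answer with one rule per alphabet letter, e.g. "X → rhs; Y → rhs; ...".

A->BB, B->CB, C->AA

  step 2 ⇒ step 3: AACBBBBBBBBBBBBB ⇒ BB·BB·AA·CB·CB·CB·CB·CB·CB·CB·CB·CB·CB·CB·CB·CB
    A ↦ BB
    B ↦ CB
    C ↦ AA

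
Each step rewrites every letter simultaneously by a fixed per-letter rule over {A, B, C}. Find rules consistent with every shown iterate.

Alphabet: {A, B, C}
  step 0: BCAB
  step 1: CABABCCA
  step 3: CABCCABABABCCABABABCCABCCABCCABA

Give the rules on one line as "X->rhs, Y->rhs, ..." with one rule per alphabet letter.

  step 0 ⇒ step 1: BCAB ⇒ CA·BA·BC·CA
    A ↦ BC
    B ↦ CA
    C ↦ BA

A->BC, B->CA, C->BA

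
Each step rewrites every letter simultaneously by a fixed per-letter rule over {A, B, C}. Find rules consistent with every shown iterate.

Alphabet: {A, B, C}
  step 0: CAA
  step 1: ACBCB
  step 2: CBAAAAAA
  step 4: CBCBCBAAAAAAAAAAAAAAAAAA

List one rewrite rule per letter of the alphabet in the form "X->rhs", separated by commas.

A->CB, B->AA, C->A

  step 1 ⇒ step 2: ACBCB ⇒ CB·A·AA·A·AA
    A ↦ CB
    B ↦ AA
    C ↦ A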